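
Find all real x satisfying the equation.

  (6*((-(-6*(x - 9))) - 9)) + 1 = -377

Step 1. [(6*((-(-6*(x - 9))) - 9)) + 1 = -377] the outer +1 inverts by subtracting 1, so sub: 6*((-(-6*(x - 9))) - 9) = -378.
Step 2. [6*((-(-6*(x - 9))) - 9) = -378] 6 out front; divide by 6. So div: (-(-6*(x - 9))) - 9 = -63.
Step 3. [(-(-6*(x - 9))) - 9 = -63] the outer -9 inverts by adding 9 ⇒ sub: -(-6*(x - 9)) = -54.
Step 4. [-(-6*(x - 9)) = -54] leading − — multiply by −1 ⇒ neg: -6*(x - 9) = 54.
Step 5. [-6*(x - 9) = 54] -6 out front; divide by -6 ⇒ div: x - 9 = -9.
Step 6. [x - 9 = -9] the outer -9 inverts by adding 9, so sub: x = 0.

Answer: x ∈ {0}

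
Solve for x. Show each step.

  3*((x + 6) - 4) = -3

Step 1. [3*((x + 6) - 4) = -3] LHS = 3·(…); ÷3 both sides, so div: (x + 6) - 4 = -1.
Step 2. [(x + 6) - 4 = -1] add 4: x sits inside (… - 4). So sub: x + 6 = 3.
Step 3. [x + 6 = 3] 6 comes off first (subtract 6). So sub: x = -3.

Answer: x ∈ {-3}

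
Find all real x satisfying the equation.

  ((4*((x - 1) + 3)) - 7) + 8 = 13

Step 1. [((4*((x - 1) + 3)) - 7) + 8 = 13] the outer +8 inverts by subtracting 8. So sub: (4*((x - 1) + 3)) - 7 = 5.
Step 2. [(4*((x - 1) + 3)) - 7 = 5] 7 comes off first (add 7) ⇒ sub: 4*((x - 1) + 3) = 12.
Step 3. [4*((x - 1) + 3) = 12] leading coefficient 4: divide by 4, so div: (x - 1) + 3 = 3.
Step 4. [(x - 1) + 3 = 3] peel the +3: subtract 3 from each side. So sub: x - 1 = 0.
Step 5. [x - 1 = 0] the outer -1 inverts by adding 1, so sub: x = 1.

Answer: x ∈ {1}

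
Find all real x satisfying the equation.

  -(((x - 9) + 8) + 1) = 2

Step 1. [-(((x - 9) + 8) + 1) = 2] flip signs both sides, so neg: ((x - 9) + 8) + 1 = -2.
Step 2. [((x - 9) + 8) + 1 = -2] 1 comes off first (subtract 1). So sub: (x - 9) + 8 = -3.
Step 3. [(x - 9) + 8 = -3] +8 is outermost — subtract 8 both sides. So sub: x - 9 = -11.
Step 4. [x - 9 = -11] add 9: x sits inside (… - 9) ⇒ sub: x = -2.

Answer: x ∈ {-2}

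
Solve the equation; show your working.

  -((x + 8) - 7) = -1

Step 1. [-((x + 8) - 7) = -1] leading − — multiply by −1, so neg: (x + 8) - 7 = 1.
Step 2. [(x + 8) - 7 = 1] peel the -7: add 7 from each side. So sub: x + 8 = 8.
Step 3. [x + 8 = 8] the outer +8 inverts by subtracting 8. So sub: x = 0.

Answer: x ∈ {0}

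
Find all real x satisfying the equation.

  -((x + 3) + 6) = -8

Step 1. [-((x + 3) + 6) = -8] flip signs both sides, so neg: (x + 3) + 6 = 8.
Step 2. [(x + 3) + 6 = 8] +6 is outermost — subtract 6 both sides ⇒ sub: x + 3 = 2.
Step 3. [x + 3 = 2] 3 comes off first (subtract 3). So sub: x = -1.

Answer: x ∈ {-1}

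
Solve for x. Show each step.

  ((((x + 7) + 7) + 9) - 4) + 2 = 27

Step 1. [((((x + 7) + 7) + 9) - 4) + 2 = 27] peel the +2: subtract 2 from each side, so sub: (((x + 7) + 7) + 9) - 4 = 25.
Step 2. [(((x + 7) + 7) + 9) - 4 = 25] -4 is outermost — add 4 both sides, so sub: ((x + 7) + 7) + 9 = 29.
Step 3. [((x + 7) + 7) + 9 = 29] subtract 9: x sits inside (… + 9) ⇒ sub: (x + 7) + 7 = 20.
Step 4. [(x + 7) + 7 = 20] 7 comes off first (subtract 7), so sub: x + 7 = 13.
Step 5. [x + 7 = 13] 7 comes off first (subtract 7), so sub: x = 6.

Answer: x ∈ {6}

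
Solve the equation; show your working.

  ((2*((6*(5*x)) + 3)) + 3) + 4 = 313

Step 1. [((2*((6*(5*x)) + 3)) + 3) + 4 = 313] the outer +4 inverts by subtracting 4, so sub: (2*((6*(5*x)) + 3)) + 3 = 309.
Step 2. [(2*((6*(5*x)) + 3)) + 3 = 309] +3 is outermost — subtract 3 both sides. So sub: 2*((6*(5*x)) + 3) = 306.
Step 3. [2*((6*(5*x)) + 3) = 306] 2 out front; divide by 2, so div: (6*(5*x)) + 3 = 153.
Step 4. [(6*(5*x)) + 3 = 153] 3 comes off first (subtract 3), so sub: 6*(5*x) = 150.
Step 5. [6*(5*x) = 150] divide by the outer 6 ⇒ div: 5*x = 25.
Step 6. [5*x = 25] 5·(inner) — divide through by 5. So div: x = 5.

Answer: x ∈ {5}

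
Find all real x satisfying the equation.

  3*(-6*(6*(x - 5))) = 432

Step 1. [3*(-6*(6*(x - 5))) = 432] 3·(inner) — divide through by 3. So div: -6*(6*(x - 5)) = 144.
Step 2. [-6*(6*(x - 5)) = 144] divide by the outer -6. So div: 6*(x - 5) = -24.
Step 3. [6*(x - 5) = -24] 6·(inner) — divide through by 6. So div: x - 5 = -4.
Step 4. [x - 5 = -4] peel the -5: add 5 from each side ⇒ sub: x = 1.

Answer: x ∈ {1}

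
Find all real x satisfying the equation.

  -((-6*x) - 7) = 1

Step 1. [-((-6*x) - 7) = 1] flip signs both sides ⇒ neg: (-6*x) - 7 = -1.
Step 2. [(-6*x) - 7 = -1] add 7: x sits inside (… - 7). So sub: -6*x = 6.
Step 3. [-6*x = 6] leading coefficient -6: divide by -6, so div: x = -1.

Answer: x ∈ {-1}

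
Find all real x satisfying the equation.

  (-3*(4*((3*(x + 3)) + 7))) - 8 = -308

Step 1. [(-3*(4*((3*(x + 3)) + 7))) - 8 = -308] peel the -8: add 8 from each side ⇒ sub: -3*(4*((3*(x + 3)) + 7)) = -300.
Step 2. [-3*(4*((3*(x + 3)) + 7)) = -300] LHS = -3·(…); ÷-3 both sides. So div: 4*((3*(x + 3)) + 7) = 100.
Step 3. [4*((3*(x + 3)) + 7) = 100] divide by the outer 4. So div: (3*(x + 3)) + 7 = 25.
Step 4. [(3*(x + 3)) + 7 = 25] subtract 7: x sits inside (… + 7) ⇒ sub: 3*(x + 3) = 18.
Step 5. [3*(x + 3) = 18] LHS = 3·(…); ÷3 both sides. So div: x + 3 = 6.
Step 6. [x + 3 = 6] +3 is outermost — subtract 3 both sides. So sub: x = 3.

Answer: x ∈ {3}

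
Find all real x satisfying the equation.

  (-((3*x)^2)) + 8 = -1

Step 1. [(-((3*x)^2)) + 8 = -1] 8 comes off first (subtract 8) ⇒ sub: -((3*x)^2) = -9.
Step 2. [-((3*x)^2) = -9] flip signs both sides ⇒ neg: (3*x)^2 = 9.
Step 3. [(3*x)^2 = 9] LHS squared, RHS 9 ≥ 0: apply √ (±) ⇒ sqrt: 3*x = 3 or -3.
Step 4. [3*x = 3 or -3] 3 out front; divide by 3, so div: x = 1 or -1.

Answer: x ∈ {-1, 1}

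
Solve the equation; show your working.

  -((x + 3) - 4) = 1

Step 1. [-((x + 3) - 4) = 1] leading − — multiply by −1. So neg: (x + 3) - 4 = -1.
Step 2. [(x + 3) - 4 = -1] the outer -4 inverts by adding 4. So sub: x + 3 = 3.
Step 3. [x + 3 = 3] subtract 3: x sits inside (… + 3). So sub: x = 0.

Answer: x ∈ {0}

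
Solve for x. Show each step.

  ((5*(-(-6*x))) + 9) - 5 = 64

Step 1. [((5*(-(-6*x))) + 9) - 5 = 64] peel the -5: add 5 from each side ⇒ sub: (5*(-(-6*x))) + 9 = 69.
Step 2. [(5*(-(-6*x))) + 9 = 69] the outer +9 inverts by subtracting 9. So sub: 5*(-(-6*x)) = 60.
Step 3. [5*(-(-6*x)) = 60] LHS = 5·(…); ÷5 both sides. So div: -(-6*x) = 12.
Step 4. [-(-6*x) = 12] flip signs both sides ⇒ neg: -6*x = -12.
Step 5. [-6*x = -12] leading coefficient -6: divide by -6, so div: x = 2.

Answer: x ∈ {2}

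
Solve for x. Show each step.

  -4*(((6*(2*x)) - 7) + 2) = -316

Step 1. [-4*(((6*(2*x)) - 7) + 2) = -316] LHS = -4·(…); ÷-4 both sides. So div: ((6*(2*x)) - 7) + 2 = 79.
Step 2. [((6*(2*x)) - 7) + 2 = 79] 2 comes off first (subtract 2). So sub: (6*(2*x)) - 7 = 77.
Step 3. [(6*(2*x)) - 7 = 77] add 7: x sits inside (… - 7). So sub: 6*(2*x) = 84.
Step 4. [6*(2*x) = 84] divide by the outer 6. So div: 2*x = 14.
Step 5. [2*x = 14] LHS = 2·(…); ÷2 both sides, so div: x = 7.

Answer: x ∈ {7}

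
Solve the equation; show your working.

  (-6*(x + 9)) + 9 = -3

Step 1. [(-6*(x + 9)) + 9 = -3] subtract 9: x sits inside (… + 9) ⇒ sub: -6*(x + 9) = -12.
Step 2. [-6*(x + 9) = -12] divide by the outer -6. So div: x + 9 = 2.
Step 3. [x + 9 = 2] subtract 9: x sits inside (… + 9). So sub: x = -7.

Answer: x ∈ {-7}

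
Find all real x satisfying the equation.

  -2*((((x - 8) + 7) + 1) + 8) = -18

Step 1. [-2*((((x - 8) + 7) + 1) + 8) = -18] leading coefficient -2: divide by -2. So div: (((x - 8) + 7) + 1) + 8 = 9.
Step 2. [(((x - 8) + 7) + 1) + 8 = 9] subtract 8: x sits inside (… + 8), so sub: ((x - 8) + 7) + 1 = 1.
Step 3. [((x - 8) + 7) + 1 = 1] 1 comes off first (subtract 1) ⇒ sub: (x - 8) + 7 = 0.
Step 4. [(x - 8) + 7 = 0] peel the +7: subtract 7 from each side, so sub: x - 8 = -7.
Step 5. [x - 8 = -7] peel the -8: add 8 from each side, so sub: x = 1.

Answer: x ∈ {1}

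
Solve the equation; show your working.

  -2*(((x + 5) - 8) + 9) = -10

Step 1. [-2*(((x + 5) - 8) + 9) = -10] divide by the outer -2 ⇒ div: ((x + 5) - 8) + 9 = 5.
Step 2. [((x + 5) - 8) + 9 = 5] the outer +9 inverts by subtracting 9. So sub: (x + 5) - 8 = -4.
Step 3. [(x + 5) - 8 = -4] -8 is outermost — add 8 both sides. So sub: x + 5 = 4.
Step 4. [x + 5 = 4] the outer +5 inverts by subtracting 5, so sub: x = -1.

Answer: x ∈ {-1}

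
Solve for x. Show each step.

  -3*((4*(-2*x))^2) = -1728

Step 1. [-3*((4*(-2*x))^2) = -1728] LHS = -3·(…); ÷-3 both sides, so div: (4*(-2*x))^2 = 576.
Step 2. [(4*(-2*x))^2 = 576] LHS squared, RHS 576 ≥ 0: apply √ (±), so sqrt: 4*(-2*x) = 24 or -24.
Step 3. [4*(-2*x) = 24 or -24] divide by the outer 4. So div: -2*x = 6 or -6.
Step 4. [-2*x = 6 or -6] leading coefficient -2: divide by -2 ⇒ div: x = -3 or 3.

Answer: x ∈ {-3, 3}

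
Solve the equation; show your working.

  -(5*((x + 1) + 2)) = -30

Step 1. [-(5*((x + 1) + 2)) = -30] leading − — multiply by −1 ⇒ neg: 5*((x + 1) + 2) = 30.
Step 2. [5*((x + 1) + 2) = 30] LHS = 5·(…); ÷5 both sides, so div: (x + 1) + 2 = 6.
Step 3. [(x + 1) + 2 = 6] +2 is outermost — subtract 2 both sides, so sub: x + 1 = 4.
Step 4. [x + 1 = 4] subtract 1: x sits inside (… + 1), so sub: x = 3.

Answer: x ∈ {3}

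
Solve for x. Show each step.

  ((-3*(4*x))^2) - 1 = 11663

Step 1. [((-3*(4*x))^2) - 1 = 11663] peel the -1: add 1 from each side. So sub: (-3*(4*x))^2 = 11664.
Step 2. [(-3*(4*x))^2 = 11664] LHS squared, RHS 11664 ≥ 0: apply √ (±), so sqrt: -3*(4*x) = 108 or -108.
Step 3. [-3*(4*x) = 108 or -108] -3·(inner) — divide through by -3. So div: 4*x = -36 or 36.
Step 4. [4*x = -36 or 36] leading coefficient 4: divide by 4, so div: x = -9 or 9.

Answer: x ∈ {-9, 9}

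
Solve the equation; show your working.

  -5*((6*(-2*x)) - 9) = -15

Step 1. [-5*((6*(-2*x)) - 9) = -15] -5 out front; divide by -5. So div: (6*(-2*x)) - 9 = 3.
Step 2. [(6*(-2*x)) - 9 = 3] add 9: x sits inside (… - 9), so sub: 6*(-2*x) = 12.
Step 3. [6*(-2*x) = 12] LHS = 6·(…); ÷6 both sides. So div: -2*x = 2.
Step 4. [-2*x = 2] -2·(inner) — divide through by -2 ⇒ div: x = -1.

Answer: x ∈ {-1}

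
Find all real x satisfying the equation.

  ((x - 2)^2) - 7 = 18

Step 1. [((x - 2)^2) - 7 = 18] the outer -7 inverts by adding 7 ⇒ sub: (x - 2)^2 = 25.
Step 2. [(x - 2)^2 = 25] LHS squared, RHS 25 ≥ 0: apply √ (±) ⇒ sqrt: x - 2 = 5 or -5.
Step 3. [x - 2 = 5 or -5] peel the -2: add 2 from each side, so sub: x = 7 or -3.

Answer: x ∈ {-3, 7}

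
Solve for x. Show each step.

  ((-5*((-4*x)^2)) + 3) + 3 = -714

Step 1. [((-5*((-4*x)^2)) + 3) + 3 = -714] +3 is outermost — subtract 3 both sides ⇒ sub: (-5*((-4*x)^2)) + 3 = -717.
Step 2. [(-5*((-4*x)^2)) + 3 = -717] subtract 3: x sits inside (… + 3) ⇒ sub: -5*((-4*x)^2) = -720.
Step 3. [-5*((-4*x)^2) = -720] LHS = -5·(…); ÷-5 both sides ⇒ div: (-4*x)^2 = 144.
Step 4. [(-4*x)^2 = 144] LHS squared, RHS 144 ≥ 0: apply √ (±), so sqrt: -4*x = 12 or -12.
Step 5. [-4*x = 12 or -12] -4 out front; divide by -4, so div: x = -3 or 3.

Answer: x ∈ {-3, 3}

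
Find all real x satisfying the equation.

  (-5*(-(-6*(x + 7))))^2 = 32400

Step 1. [(-5*(-(-6*(x + 7))))^2 = 32400] 32400 ≥ 0, LHS is (·)² — take ±√, so sqrt: -5*(-(-6*(x + 7))) = 180 or -180.
Step 2. [-5*(-(-6*(x + 7))) = 180 or -180] LHS = -5·(…); ÷-5 both sides. So div: -(-6*(x + 7)) = -36 or 36.
Step 3. [-(-6*(x + 7)) = -36 or 36] flip signs both sides ⇒ neg: -6*(x + 7) = 36 or -36.
Step 4. [-6*(x + 7) = 36 or -36] -6 out front; divide by -6, so div: x + 7 = -6 or 6.
Step 5. [x + 7 = -6 or 6] 7 comes off first (subtract 7). So sub: x = -13 or -1.

Answer: x ∈ {-13, -1}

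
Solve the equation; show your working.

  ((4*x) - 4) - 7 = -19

Step 1. [((4*x) - 4) - 7 = -19] the outer -7 inverts by adding 7. So sub: (4*x) - 4 = -12.
Step 2. [(4*x) - 4 = -12] 4 | LHS and 4 | -12: pull 4 out ⇒ factor: x - 1 = -3.
Step 3. [x - 1 = -3] -1 is outermost — add 1 both sides, so sub: x = -2.

Answer: x ∈ {-2}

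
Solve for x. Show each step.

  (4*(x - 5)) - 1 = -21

Step 1. [(4*(x - 5)) - 1 = -21] add 1: x sits inside (… - 1), so sub: 4*(x - 5) = -20.
Step 2. [4*(x - 5) = -20] LHS = 4·(…); ÷4 both sides, so div: x - 5 = -5.
Step 3. [x - 5 = -5] 5 comes off first (add 5) ⇒ sub: x = 0.

Answer: x ∈ {0}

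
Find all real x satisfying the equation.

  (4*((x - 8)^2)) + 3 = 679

Step 1. [(4*((x - 8)^2)) + 3 = 679] +3 is outermost — subtract 3 both sides. So sub: 4*((x - 8)^2) = 676.
Step 2. [4*((x - 8)^2) = 676] 4·(inner) — divide through by 4. So div: (x - 8)^2 = 169.
Step 3. [(x - 8)^2 = 169] 169 ≥ 0, LHS is (·)² — take ±√. So sqrt: x - 8 = 13 or -13.
Step 4. [x - 8 = 13 or -13] 8 comes off first (add 8) ⇒ sub: x = 21 or -5.

Answer: x ∈ {-5, 21}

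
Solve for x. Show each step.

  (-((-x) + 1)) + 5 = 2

Step 1. [(-((-x) + 1)) + 5 = 2] 5 comes off first (subtract 5). So sub: -((-x) + 1) = -3.
Step 2. [-((-x) + 1) = -3] leading − — multiply by −1 ⇒ neg: (-x) + 1 = 3.
Step 3. [(-x) + 1 = 3] peel the +1: subtract 1 from each side ⇒ sub: -x = 2.
Step 4. [-x = 2] LHS negated; negate both sides. So neg: x = -2.

Answer: x ∈ {-2}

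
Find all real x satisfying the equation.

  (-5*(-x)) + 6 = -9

Step 1. [(-5*(-x)) + 6 = -9] the outer +6 inverts by subtracting 6 ⇒ sub: -5*(-x) = -15.
Step 2. [-5*(-x) = -15] -5·(inner) — divide through by -5 ⇒ div: -x = 3.
Step 3. [-x = 3] flip signs both sides. So neg: x = -3.

Answer: x ∈ {-3}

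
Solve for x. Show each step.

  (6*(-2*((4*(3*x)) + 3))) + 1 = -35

Step 1. [(6*(-2*((4*(3*x)) + 3))) + 1 = -35] +1 is outermost — subtract 1 both sides ⇒ sub: 6*(-2*((4*(3*x)) + 3)) = -36.
Step 2. [6*(-2*((4*(3*x)) + 3)) = -36] divide by the outer 6 ⇒ div: -2*((4*(3*x)) + 3) = -6.
Step 3. [-2*((4*(3*x)) + 3) = -6] divide by the outer -2. So div: (4*(3*x)) + 3 = 3.
Step 4. [(4*(3*x)) + 3 = 3] peel the +3: subtract 3 from each side. So sub: 4*(3*x) = 0.
Step 5. [4*(3*x) = 0] 4 out front; divide by 4, so div: 3*x = 0.
Step 6. [3*x = 0] 3 out front; divide by 3, so div: x = 0.

Answer: x ∈ {0}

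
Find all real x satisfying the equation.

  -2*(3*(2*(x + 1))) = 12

Step 1. [-2*(3*(2*(x + 1))) = 12] divide by the outer -2. So div: 3*(2*(x + 1)) = -6.
Step 2. [3*(2*(x + 1)) = -6] 3·(inner) — divide through by 3 ⇒ div: 2*(x + 1) = -2.
Step 3. [2*(x + 1) = -2] LHS = 2·(…); ÷2 both sides, so div: x + 1 = -1.
Step 4. [x + 1 = -1] +1 is outermost — subtract 1 both sides ⇒ sub: x = -2.

Answer: x ∈ {-2}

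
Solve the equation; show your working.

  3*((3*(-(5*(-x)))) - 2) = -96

Step 1. [3*((3*(-(5*(-x)))) - 2) = -96] leading coefficient 3: divide by 3. So div: (3*(-(5*(-x)))) - 2 = -32.
Step 2. [(3*(-(5*(-x)))) - 2 = -32] peel the -2: add 2 from each side. So sub: 3*(-(5*(-x))) = -30.
Step 3. [3*(-(5*(-x))) = -30] divide by the outer 3 ⇒ div: -(5*(-x)) = -10.
Step 4. [-(5*(-x)) = -10] LHS negated; negate both sides. So neg: 5*(-x) = 10.
Step 5. [5*(-x) = 10] 5 out front; divide by 5 ⇒ div: -x = 2.
Step 6. [-x = 2] LHS negated; negate both sides, so neg: x = -2.

Answer: x ∈ {-2}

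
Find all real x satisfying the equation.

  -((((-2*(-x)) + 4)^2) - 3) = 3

Step 1. [-((((-2*(-x)) + 4)^2) - 3) = 3] leading − — multiply by −1 ⇒ neg: (((-2*(-x)) + 4)^2) - 3 = -3.
Step 2. [(((-2*(-x)) + 4)^2) - 3 = -3] add 3: x sits inside (… - 3), so sub: ((-2*(-x)) + 4)^2 = 0.
Step 3. [((-2*(-x)) + 4)^2 = 0] 0 ≥ 0, LHS is (·)² — take ±√ ⇒ sqrt: (-2*(-x)) + 4 = 0.
Step 4. [(-2*(-x)) + 4 = 0] common factor -2 (LHS and 0) — divide through ⇒ factor: (-x) - 2 = 0.
Step 5. [(-x) - 2 = 0] -2 is outermost — add 2 both sides. So sub: -x = 2.
Step 6. [-x = 2] LHS negated; negate both sides. So neg: x = -2.

Answer: x ∈ {-2}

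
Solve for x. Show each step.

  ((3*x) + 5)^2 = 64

Step 1. [((3*x) + 5)^2 = 64] 64 ≥ 0, LHS is (·)² — take ±√. So sqrt: (3*x) + 5 = 8 or -8.
Step 2. [(3*x) + 5 = 8 or -8] 5 comes off first (subtract 5). So sub: 3*x = 3 or -13.
Step 3. [3*x = 3 or -13] leading coefficient 3: divide by 3. So div: x = 1 or -13/3.

Answer: x ∈ {-13/3, 1}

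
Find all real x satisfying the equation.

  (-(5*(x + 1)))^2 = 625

Step 1. [(-(5*(x + 1)))^2 = 625] 625 ≥ 0, LHS is (·)² — take ±√ ⇒ sqrt: -(5*(x + 1)) = 25 or -25.
Step 2. [-(5*(x + 1)) = 25 or -25] LHS negated; negate both sides ⇒ neg: 5*(x + 1) = -25 or 25.
Step 3. [5*(x + 1) = -25 or 25] 5·(inner) — divide through by 5. So div: x + 1 = -5 or 5.
Step 4. [x + 1 = -5 or 5] subtract 1: x sits inside (… + 1), so sub: x = -6 or 4.

Answer: x ∈ {-6, 4}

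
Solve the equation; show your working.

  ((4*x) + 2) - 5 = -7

Step 1. [((4*x) + 2) - 5 = -7] peel the -5: add 5 from each side. So sub: (4*x) + 2 = -2.
Step 2. [(4*x) + 2 = -2] the outer +2 inverts by subtracting 2, so sub: 4*x = -4.
Step 3. [4*x = -4] LHS = 4·(…); ÷4 both sides ⇒ div: x = -1.

Answer: x ∈ {-1}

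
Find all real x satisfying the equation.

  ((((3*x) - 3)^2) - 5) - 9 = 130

Step 1. [((((3*x) - 3)^2) - 5) - 9 = 130] the outer -9 inverts by adding 9 ⇒ sub: (((3*x) - 3)^2) - 5 = 139.
Step 2. [(((3*x) - 3)^2) - 5 = 139] peel the -5: add 5 from each side. So sub: ((3*x) - 3)^2 = 144.
Step 3. [((3*x) - 3)^2 = 144] 144 ≥ 0, LHS is (·)² — take ±√, so sqrt: (3*x) - 3 = 12 or -12.
Step 4. [(3*x) - 3 = 12 or -12] -3 is outermost — add 3 both sides ⇒ sub: 3*x = 15 or -9.
Step 5. [3*x = 15 or -9] LHS = 3·(…); ÷3 both sides. So div: x = 5 or -3.

Answer: x ∈ {-3, 5}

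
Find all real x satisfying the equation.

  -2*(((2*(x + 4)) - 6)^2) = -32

Step 1. [-2*(((2*(x + 4)) - 6)^2) = -32] divide by the outer -2 ⇒ div: ((2*(x + 4)) - 6)^2 = 16.
Step 2. [((2*(x + 4)) - 6)^2 = 16] 16 ≥ 0, LHS is (·)² — take ±√. So sqrt: (2*(x + 4)) - 6 = 4 or -4.
Step 3. [(2*(x + 4)) - 6 = 4 or -4] add 6: x sits inside (… - 6) ⇒ sub: 2*(x + 4) = 10 or 2.
Step 4. [2*(x + 4) = 10 or 2] 2·(inner) — divide through by 2. So div: x + 4 = 5 or 1.
Step 5. [x + 4 = 5 or 1] +4 is outermost — subtract 4 both sides ⇒ sub: x = 1 or -3.

Answer: x ∈ {-3, 1}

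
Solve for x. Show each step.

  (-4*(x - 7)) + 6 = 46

Step 1. [(-4*(x - 7)) + 6 = 46] +6 is outermost — subtract 6 both sides, so sub: -4*(x - 7) = 40.
Step 2. [-4*(x - 7) = 40] LHS = -4·(…); ÷-4 both sides, so div: x - 7 = -10.
Step 3. [x - 7 = -10] peel the -7: add 7 from each side ⇒ sub: x = -3.

Answer: x ∈ {-3}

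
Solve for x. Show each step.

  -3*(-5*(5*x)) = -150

Step 1. [-3*(-5*(5*x)) = -150] LHS = -3·(…); ÷-3 both sides. So div: -5*(5*x) = 50.
Step 2. [-5*(5*x) = 50] -5 out front; divide by -5. So div: 5*x = -10.
Step 3. [5*x = -10] 5·(inner) — divide through by 5 ⇒ div: x = -2.

Answer: x ∈ {-2}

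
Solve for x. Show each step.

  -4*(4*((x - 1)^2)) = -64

Step 1. [-4*(4*((x - 1)^2)) = -64] -4·(inner) — divide through by -4. So div: 4*((x - 1)^2) = 16.
Step 2. [4*((x - 1)^2) = 16] 4·(inner) — divide through by 4 ⇒ div: (x - 1)^2 = 4.
Step 3. [(x - 1)^2 = 4] 4 ≥ 0, LHS is (·)² — take ±√ ⇒ sqrt: x - 1 = 2 or -2.
Step 4. [x - 1 = 2 or -2] -1 is outermost — add 1 both sides. So sub: x = 3 or -1.

Answer: x ∈ {-1, 3}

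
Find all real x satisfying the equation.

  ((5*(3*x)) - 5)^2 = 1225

Step 1. [((5*(3*x)) - 5)^2 = 1225] LHS squared, RHS 1225 ≥ 0: apply √ (±), so sqrt: (5*(3*x)) - 5 = 35 or -35.
Step 2. [(5*(3*x)) - 5 = 35 or -35] 5 divides every term; factor it out ⇒ factor: (3*x) - 1 = 7 or -7.
Step 3. [(3*x) - 1 = 7 or -7] 1 comes off first (add 1) ⇒ sub: 3*x = 8 or -6.
Step 4. [3*x = 8 or -6] divide by the outer 3. So div: x = 8/3 or -2.

Answer: x ∈ {-2, 8/3}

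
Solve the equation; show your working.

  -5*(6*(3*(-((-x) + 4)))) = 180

Step 1. [-5*(6*(3*(-((-x) + 4)))) = 180] divide by the outer -5 ⇒ div: 6*(3*(-((-x) + 4))) = -36.
Step 2. [6*(3*(-((-x) + 4))) = -36] 6·(inner) — divide through by 6, so div: 3*(-((-x) + 4)) = -6.
Step 3. [3*(-((-x) + 4)) = -6] 3·(inner) — divide through by 3, so div: -((-x) + 4) = -2.
Step 4. [-((-x) + 4) = -2] flip signs both sides. So neg: (-x) + 4 = 2.
Step 5. [(-x) + 4 = 2] the outer +4 inverts by subtracting 4. So sub: -x = -2.
Step 6. [-x = -2] flip signs both sides ⇒ neg: x = 2.

Answer: x ∈ {2}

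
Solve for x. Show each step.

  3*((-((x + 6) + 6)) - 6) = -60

Step 1. [3*((-((x + 6) + 6)) - 6) = -60] leading coefficient 3: divide by 3. So div: (-((x + 6) + 6)) - 6 = -20.
Step 2. [(-((x + 6) + 6)) - 6 = -20] the outer -6 inverts by adding 6. So sub: -((x + 6) + 6) = -14.
Step 3. [-((x + 6) + 6) = -14] LHS negated; negate both sides, so neg: (x + 6) + 6 = 14.
Step 4. [(x + 6) + 6 = 14] peel the +6: subtract 6 from each side. So sub: x + 6 = 8.
Step 5. [x + 6 = 8] subtract 6: x sits inside (… + 6) ⇒ sub: x = 2.

Answer: x ∈ {2}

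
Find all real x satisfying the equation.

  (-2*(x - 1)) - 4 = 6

Step 1. [(-2*(x - 1)) - 4 = 6] -2 | LHS and -2 | 6: pull -2 out. So factor: (x - 1) + 2 = -3.
Step 2. [(x - 1) + 2 = -3] peel the +2: subtract 2 from each side. So sub: x - 1 = -5.
Step 3. [x - 1 = -5] 1 comes off first (add 1). So sub: x = -4.

Answer: x ∈ {-4}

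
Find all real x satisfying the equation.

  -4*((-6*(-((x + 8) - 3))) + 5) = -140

Step 1. [-4*((-6*(-((x + 8) - 3))) + 5) = -140] divide by the outer -4, so div: (-6*(-((x + 8) - 3))) + 5 = 35.
Step 2. [(-6*(-((x + 8) - 3))) + 5 = 35] subtract 5: x sits inside (… + 5), so sub: -6*(-((x + 8) - 3)) = 30.
Step 3. [-6*(-((x + 8) - 3)) = 30] leading coefficient -6: divide by -6. So div: -((x + 8) - 3) = -5.
Step 4. [-((x + 8) - 3) = -5] leading − — multiply by −1 ⇒ neg: (x + 8) - 3 = 5.
Step 5. [(x + 8) - 3 = 5] add 3: x sits inside (… - 3), so sub: x + 8 = 8.
Step 6. [x + 8 = 8] the outer +8 inverts by subtracting 8. So sub: x = 0.

Answer: x ∈ {0}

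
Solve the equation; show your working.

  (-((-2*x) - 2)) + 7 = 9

Step 1. [(-((-2*x) - 2)) + 7 = 9] +7 is outermost — subtract 7 both sides ⇒ sub: -((-2*x) - 2) = 2.
Step 2. [-((-2*x) - 2) = 2] leading − — multiply by −1, so neg: (-2*x) - 2 = -2.
Step 3. [(-2*x) - 2 = -2] -2 is outermost — add 2 both sides, so sub: -2*x = 0.
Step 4. [-2*x = 0] -2 out front; divide by -2. So div: x = 0.

Answer: x ∈ {0}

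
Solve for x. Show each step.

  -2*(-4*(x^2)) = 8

Step 1. [-2*(-4*(x^2)) = 8] -2 out front; divide by -2, so div: -4*(x^2) = -4.
Step 2. [-4*(x^2) = -4] LHS = -4·(…); ÷-4 both sides. So div: x^2 = 1.
Step 3. [x^2 = 1] √ both sides: 1 ≥ 0 gives two branches, so sqrt: x = 1 or -1.

Answer: x ∈ {-1, 1}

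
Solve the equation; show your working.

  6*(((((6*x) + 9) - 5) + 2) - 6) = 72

Step 1. [6*(((((6*x) + 9) - 5) + 2) - 6) = 72] 6 out front; divide by 6 ⇒ div: ((((6*x) + 9) - 5) + 2) - 6 = 12.
Step 2. [((((6*x) + 9) - 5) + 2) - 6 = 12] 6 comes off first (add 6) ⇒ sub: (((6*x) + 9) - 5) + 2 = 18.
Step 3. [(((6*x) + 9) - 5) + 2 = 18] +2 is outermost — subtract 2 both sides. So sub: ((6*x) + 9) - 5 = 16.
Step 4. [((6*x) + 9) - 5 = 16] 5 comes off first (add 5), so sub: (6*x) + 9 = 21.
Step 5. [(6*x) + 9 = 21] subtract 9: x sits inside (… + 9), so sub: 6*x = 12.
Step 6. [6*x = 12] leading coefficient 6: divide by 6, so div: x = 2.

Answer: x ∈ {2}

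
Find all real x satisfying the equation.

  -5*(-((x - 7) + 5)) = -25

Step 1. [-5*(-((x - 7) + 5)) = -25] -5 out front; divide by -5, so div: -((x - 7) + 5) = 5.
Step 2. [-((x - 7) + 5) = 5] LHS negated; negate both sides ⇒ neg: (x - 7) + 5 = -5.
Step 3. [(x - 7) + 5 = -5] the outer +5 inverts by subtracting 5. So sub: x - 7 = -10.
Step 4. [x - 7 = -10] peel the -7: add 7 from each side, so sub: x = -3.

Answer: x ∈ {-3}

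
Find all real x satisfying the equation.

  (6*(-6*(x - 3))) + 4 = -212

Step 1. [(6*(-6*(x - 3))) + 4 = -212] 4 comes off first (subtract 4). So sub: 6*(-6*(x - 3)) = -216.
Step 2. [6*(-6*(x - 3)) = -216] 6·(inner) — divide through by 6 ⇒ div: -6*(x - 3) = -36.
Step 3. [-6*(x - 3) = -36] leading coefficient -6: divide by -6, so div: x - 3 = 6.
Step 4. [x - 3 = 6] peel the -3: add 3 from each side, so sub: x = 9.

Answer: x ∈ {9}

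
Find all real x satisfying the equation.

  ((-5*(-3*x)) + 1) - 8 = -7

Step 1. [((-5*(-3*x)) + 1) - 8 = -7] add 8: x sits inside (… - 8) ⇒ sub: (-5*(-3*x)) + 1 = 1.
Step 2. [(-5*(-3*x)) + 1 = 1] peel the +1: subtract 1 from each side ⇒ sub: -5*(-3*x) = 0.
Step 3. [-5*(-3*x) = 0] divide by the outer -5, so div: -3*x = 0.
Step 4. [-3*x = 0] divide by the outer -3 ⇒ div: x = 0.

Answer: x ∈ {0}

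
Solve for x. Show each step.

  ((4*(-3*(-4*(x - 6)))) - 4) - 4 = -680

Step 1. [((4*(-3*(-4*(x - 6)))) - 4) - 4 = -680] peel the -4: add 4 from each side ⇒ sub: (4*(-3*(-4*(x - 6)))) - 4 = -676.
Step 2. [(4*(-3*(-4*(x - 6)))) - 4 = -676] -4 is outermost — add 4 both sides ⇒ sub: 4*(-3*(-4*(x - 6))) = -672.
Step 3. [4*(-3*(-4*(x - 6))) = -672] leading coefficient 4: divide by 4 ⇒ div: -3*(-4*(x - 6)) = -168.
Step 4. [-3*(-4*(x - 6)) = -168] leading coefficient -3: divide by -3. So div: -4*(x - 6) = 56.
Step 5. [-4*(x - 6) = 56] LHS = -4·(…); ÷-4 both sides, so div: x - 6 = -14.
Step 6. [x - 6 = -14] peel the -6: add 6 from each side, so sub: x = -8.

Answer: x ∈ {-8}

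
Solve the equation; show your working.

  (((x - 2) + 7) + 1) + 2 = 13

Step 1. [(((x - 2) + 7) + 1) + 2 = 13] the outer +2 inverts by subtracting 2. So sub: ((x - 2) + 7) + 1 = 11.
Step 2. [((x - 2) + 7) + 1 = 11] subtract 1: x sits inside (… + 1) ⇒ sub: (x - 2) + 7 = 10.
Step 3. [(x - 2) + 7 = 10] 7 comes off first (subtract 7) ⇒ sub: x - 2 = 3.
Step 4. [x - 2 = 3] -2 is outermost — add 2 both sides ⇒ sub: x = 5.

Answer: x ∈ {5}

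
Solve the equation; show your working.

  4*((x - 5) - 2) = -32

Step 1. [4*((x - 5) - 2) = -32] LHS = 4·(…); ÷4 both sides ⇒ div: (x - 5) - 2 = -8.
Step 2. [(x - 5) - 2 = -8] the outer -2 inverts by adding 2. So sub: x - 5 = -6.
Step 3. [x - 5 = -6] the outer -5 inverts by adding 5, so sub: x = -1.

Answer: x ∈ {-1}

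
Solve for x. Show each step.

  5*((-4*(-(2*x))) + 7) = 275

Step 1. [5*((-4*(-(2*x))) + 7) = 275] leading coefficient 5: divide by 5 ⇒ div: (-4*(-(2*x))) + 7 = 55.
Step 2. [(-4*(-(2*x))) + 7 = 55] peel the +7: subtract 7 from each side ⇒ sub: -4*(-(2*x)) = 48.
Step 3. [-4*(-(2*x)) = 48] LHS = -4·(…); ÷-4 both sides. So div: -(2*x) = -12.
Step 4. [-(2*x) = -12] leading − — multiply by −1, so neg: 2*x = 12.
Step 5. [2*x = 12] 2 out front; divide by 2, so div: x = 6.

Answer: x ∈ {6}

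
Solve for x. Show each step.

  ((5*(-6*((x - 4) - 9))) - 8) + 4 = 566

Step 1. [((5*(-6*((x - 4) - 9))) - 8) + 4 = 566] subtract 4: x sits inside (… + 4). So sub: (5*(-6*((x - 4) - 9))) - 8 = 562.
Step 2. [(5*(-6*((x - 4) - 9))) - 8 = 562] -8 is outermost — add 8 both sides, so sub: 5*(-6*((x - 4) - 9)) = 570.
Step 3. [5*(-6*((x - 4) - 9)) = 570] 5 out front; divide by 5 ⇒ div: -6*((x - 4) - 9) = 114.
Step 4. [-6*((x - 4) - 9) = 114] -6 out front; divide by -6, so div: (x - 4) - 9 = -19.
Step 5. [(x - 4) - 9 = -19] add 9: x sits inside (… - 9), so sub: x - 4 = -10.
Step 6. [x - 4 = -10] 4 comes off first (add 4). So sub: x = -6.

Answer: x ∈ {-6}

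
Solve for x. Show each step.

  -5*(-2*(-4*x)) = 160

Step 1. [-5*(-2*(-4*x)) = 160] LHS = -5·(…); ÷-5 both sides ⇒ div: -2*(-4*x) = -32.
Step 2. [-2*(-4*x) = -32] divide by the outer -2 ⇒ div: -4*x = 16.
Step 3. [-4*x = 16] leading coefficient -4: divide by -4 ⇒ div: x = -4.

Answer: x ∈ {-4}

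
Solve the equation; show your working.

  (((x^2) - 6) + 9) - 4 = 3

Step 1. [(((x^2) - 6) + 9) - 4 = 3] add 4: x sits inside (… - 4) ⇒ sub: ((x^2) - 6) + 9 = 7.
Step 2. [((x^2) - 6) + 9 = 7] the outer +9 inverts by subtracting 9, so sub: (x^2) - 6 = -2.
Step 3. [(x^2) - 6 = -2] add 6: x sits inside (… - 6). So sub: x^2 = 4.
Step 4. [x^2 = 4] √ both sides: 4 ≥ 0 gives two branches, so sqrt: x = 2 or -2.

Answer: x ∈ {-2, 2}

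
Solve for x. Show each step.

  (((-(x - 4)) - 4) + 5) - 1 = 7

Step 1. [(((-(x - 4)) - 4) + 5) - 1 = 7] the outer -1 inverts by adding 1 ⇒ sub: ((-(x - 4)) - 4) + 5 = 8.
Step 2. [((-(x - 4)) - 4) + 5 = 8] peel the +5: subtract 5 from each side. So sub: (-(x - 4)) - 4 = 3.
Step 3. [(-(x - 4)) - 4 = 3] -4 is outermost — add 4 both sides. So sub: -(x - 4) = 7.
Step 4. [-(x - 4) = 7] LHS negated; negate both sides ⇒ neg: x - 4 = -7.
Step 5. [x - 4 = -7] add 4: x sits inside (… - 4), so sub: x = -3.

Answer: x ∈ {-3}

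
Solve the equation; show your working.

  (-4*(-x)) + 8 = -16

Step 1. [(-4*(-x)) + 8 = -16] -4 | LHS and -4 | -16: pull -4 out, so factor: (-x) - 2 = 4.
Step 2. [(-x) - 2 = 4] the outer -2 inverts by adding 2, so sub: -x = 6.
Step 3. [-x = 6] LHS negated; negate both sides, so neg: x = -6.

Answer: x ∈ {-6}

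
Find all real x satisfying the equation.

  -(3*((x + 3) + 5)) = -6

Step 1. [-(3*((x + 3) + 5)) = -6] leading − — multiply by −1. So neg: 3*((x + 3) + 5) = 6.
Step 2. [3*((x + 3) + 5) = 6] 3·(inner) — divide through by 3 ⇒ div: (x + 3) + 5 = 2.
Step 3. [(x + 3) + 5 = 2] peel the +5: subtract 5 from each side. So sub: x + 3 = -3.
Step 4. [x + 3 = -3] +3 is outermost — subtract 3 both sides ⇒ sub: x = -6.

Answer: x ∈ {-6}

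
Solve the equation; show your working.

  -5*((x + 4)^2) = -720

Step 1. [-5*((x + 4)^2) = -720] divide by the outer -5, so div: (x + 4)^2 = 144.
Step 2. [(x + 4)^2 = 144] LHS squared, RHS 144 ≥ 0: apply √ (±), so sqrt: x + 4 = 12 or -12.
Step 3. [x + 4 = 12 or -12] peel the +4: subtract 4 from each side ⇒ sub: x = 8 or -16.

Answer: x ∈ {-16, 8}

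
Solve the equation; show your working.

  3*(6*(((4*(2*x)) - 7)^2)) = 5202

Step 1. [3*(6*(((4*(2*x)) - 7)^2)) = 5202] 3 out front; divide by 3 ⇒ div: 6*(((4*(2*x)) - 7)^2) = 1734.
Step 2. [6*(((4*(2*x)) - 7)^2) = 1734] LHS = 6·(…); ÷6 both sides, so div: ((4*(2*x)) - 7)^2 = 289.
Step 3. [((4*(2*x)) - 7)^2 = 289] √ both sides: 289 ≥ 0 gives two branches ⇒ sqrt: (4*(2*x)) - 7 = 17 or -17.
Step 4. [(4*(2*x)) - 7 = 17 or -17] peel the -7: add 7 from each side ⇒ sub: 4*(2*x) = 24 or -10.
Step 5. [4*(2*x) = 24 or -10] LHS = 4·(…); ÷4 both sides. So div: 2*x = 6 or -5/2.
Step 6. [2*x = 6 or -5/2] LHS = 2·(…); ÷2 both sides. So div: x = 3 or -5/4.

Answer: x ∈ {-5/4, 3}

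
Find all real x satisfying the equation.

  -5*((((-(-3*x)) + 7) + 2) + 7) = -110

Step 1. [-5*((((-(-3*x)) + 7) + 2) + 7) = -110] divide by the outer -5 ⇒ div: (((-(-3*x)) + 7) + 2) + 7 = 22.
Step 2. [(((-(-3*x)) + 7) + 2) + 7 = 22] 7 comes off first (subtract 7), so sub: ((-(-3*x)) + 7) + 2 = 15.
Step 3. [((-(-3*x)) + 7) + 2 = 15] peel the +2: subtract 2 from each side ⇒ sub: (-(-3*x)) + 7 = 13.
Step 4. [(-(-3*x)) + 7 = 13] peel the +7: subtract 7 from each side, so sub: -(-3*x) = 6.
Step 5. [-(-3*x) = 6] LHS negated; negate both sides, so neg: -3*x = -6.
Step 6. [-3*x = -6] -3·(inner) — divide through by -3, so div: x = 2.

Answer: x ∈ {2}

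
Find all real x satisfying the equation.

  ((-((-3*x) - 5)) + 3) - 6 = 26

Step 1. [((-((-3*x) - 5)) + 3) - 6 = 26] 6 comes off first (add 6) ⇒ sub: (-((-3*x) - 5)) + 3 = 32.
Step 2. [(-((-3*x) - 5)) + 3 = 32] subtract 3: x sits inside (… + 3) ⇒ sub: -((-3*x) - 5) = 29.
Step 3. [-((-3*x) - 5) = 29] leading − — multiply by −1 ⇒ neg: (-3*x) - 5 = -29.
Step 4. [(-3*x) - 5 = -29] -5 is outermost — add 5 both sides, so sub: -3*x = -24.
Step 5. [-3*x = -24] -3·(inner) — divide through by -3. So div: x = 8.

Answer: x ∈ {8}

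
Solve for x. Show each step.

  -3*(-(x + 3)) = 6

Step 1. [-3*(-(x + 3)) = 6] LHS = -3·(…); ÷-3 both sides, so div: -(x + 3) = -2.
Step 2. [-(x + 3) = -2] LHS negated; negate both sides, so neg: x + 3 = 2.
Step 3. [x + 3 = 2] 3 comes off first (subtract 3) ⇒ sub: x = -1.

Answer: x ∈ {-1}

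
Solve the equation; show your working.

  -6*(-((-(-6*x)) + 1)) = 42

Step 1. [-6*(-((-(-6*x)) + 1)) = 42] LHS = -6·(…); ÷-6 both sides. So div: -((-(-6*x)) + 1) = -7.
Step 2. [-((-(-6*x)) + 1) = -7] leading − — multiply by −1, so neg: (-(-6*x)) + 1 = 7.
Step 3. [(-(-6*x)) + 1 = 7] subtract 1: x sits inside (… + 1). So sub: -(-6*x) = 6.
Step 4. [-(-6*x) = 6] flip signs both sides, so neg: -6*x = -6.
Step 5. [-6*x = -6] leading coefficient -6: divide by -6, so div: x = 1.

Answer: x ∈ {1}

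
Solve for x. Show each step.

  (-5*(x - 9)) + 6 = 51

Step 1. [(-5*(x - 9)) + 6 = 51] 6 comes off first (subtract 6) ⇒ sub: -5*(x - 9) = 45.
Step 2. [-5*(x - 9) = 45] LHS = -5·(…); ÷-5 both sides. So div: x - 9 = -9.
Step 3. [x - 9 = -9] the outer -9 inverts by adding 9. So sub: x = 0.

Answer: x ∈ {0}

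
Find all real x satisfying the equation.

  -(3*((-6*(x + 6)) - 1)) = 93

Step 1. [-(3*((-6*(x + 6)) - 1)) = 93] LHS negated; negate both sides, so neg: 3*((-6*(x + 6)) - 1) = -93.
Step 2. [3*((-6*(x + 6)) - 1) = -93] 3·(inner) — divide through by 3. So div: (-6*(x + 6)) - 1 = -31.
Step 3. [(-6*(x + 6)) - 1 = -31] the outer -1 inverts by adding 1 ⇒ sub: -6*(x + 6) = -30.
Step 4. [-6*(x + 6) = -30] -6·(inner) — divide through by -6, so div: x + 6 = 5.
Step 5. [x + 6 = 5] the outer +6 inverts by subtracting 6 ⇒ sub: x = -1.

Answer: x ∈ {-1}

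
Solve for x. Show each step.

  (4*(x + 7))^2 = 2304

Step 1. [(4*(x + 7))^2 = 2304] 2304 ≥ 0, LHS is (·)² — take ±√, so sqrt: 4*(x + 7) = 48 or -48.
Step 2. [4*(x + 7) = 48 or -48] divide by the outer 4, so div: x + 7 = 12 or -12.
Step 3. [x + 7 = 12 or -12] 7 comes off first (subtract 7). So sub: x = 5 or -19.

Answer: x ∈ {-19, 5}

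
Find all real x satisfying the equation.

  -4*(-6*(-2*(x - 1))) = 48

Step 1. [-4*(-6*(-2*(x - 1))) = 48] leading coefficient -4: divide by -4 ⇒ div: -6*(-2*(x - 1)) = -12.
Step 2. [-6*(-2*(x - 1)) = -12] divide by the outer -6 ⇒ div: -2*(x - 1) = 2.
Step 3. [-2*(x - 1) = 2] divide by the outer -2 ⇒ div: x - 1 = -1.
Step 4. [x - 1 = -1] the outer -1 inverts by adding 1. So sub: x = 0.

Answer: x ∈ {0}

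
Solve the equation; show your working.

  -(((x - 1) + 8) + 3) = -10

Step 1. [-(((x - 1) + 8) + 3) = -10] LHS negated; negate both sides. So neg: ((x - 1) + 8) + 3 = 10.
Step 2. [((x - 1) + 8) + 3 = 10] peel the +3: subtract 3 from each side ⇒ sub: (x - 1) + 8 = 7.
Step 3. [(x - 1) + 8 = 7] +8 is outermost — subtract 8 both sides, so sub: x - 1 = -1.
Step 4. [x - 1 = -1] the outer -1 inverts by adding 1. So sub: x = 0.

Answer: x ∈ {0}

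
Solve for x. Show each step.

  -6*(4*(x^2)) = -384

Step 1. [-6*(4*(x^2)) = -384] divide by the outer -6, so div: 4*(x^2) = 64.
Step 2. [4*(x^2) = 64] LHS = 4·(…); ÷4 both sides, so div: x^2 = 16.
Step 3. [x^2 = 16] √ both sides: 16 ≥ 0 gives two branches. So sqrt: x = 4 or -4.

Answer: x ∈ {-4, 4}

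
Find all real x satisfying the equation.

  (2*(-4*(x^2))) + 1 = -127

Step 1. [(2*(-4*(x^2))) + 1 = -127] subtract 1: x sits inside (… + 1), so sub: 2*(-4*(x^2)) = -128.
Step 2. [2*(-4*(x^2)) = -128] divide by the outer 2, so div: -4*(x^2) = -64.
Step 3. [-4*(x^2) = -64] leading coefficient -4: divide by -4. So div: x^2 = 16.
Step 4. [x^2 = 16] √ both sides: 16 ≥ 0 gives two branches. So sqrt: x = 4 or -4.

Answer: x ∈ {-4, 4}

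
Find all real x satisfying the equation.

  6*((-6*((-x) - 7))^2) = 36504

Step 1. [6*((-6*((-x) - 7))^2) = 36504] leading coefficient 6: divide by 6 ⇒ div: (-6*((-x) - 7))^2 = 6084.
Step 2. [(-6*((-x) - 7))^2 = 6084] 6084 ≥ 0, LHS is (·)² — take ±√. So sqrt: -6*((-x) - 7) = 78 or -78.
Step 3. [-6*((-x) - 7) = 78 or -78] leading coefficient -6: divide by -6. So div: (-x) - 7 = -13 or 13.
Step 4. [(-x) - 7 = -13 or 13] 7 comes off first (add 7). So sub: -x = -6 or 20.
Step 5. [-x = -6 or 20] leading − — multiply by −1. So neg: x = 6 or -20.

Answer: x ∈ {-20, 6}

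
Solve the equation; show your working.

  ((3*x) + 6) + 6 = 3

Step 1. [((3*x) + 6) + 6 = 3] +6 is outermost — subtract 6 both sides ⇒ sub: (3*x) + 6 = -3.
Step 2. [(3*x) + 6 = -3] +6 is outermost — subtract 6 both sides ⇒ sub: 3*x = -9.
Step 3. [3*x = -9] divide by the outer 3. So div: x = -3.

Answer: x ∈ {-3}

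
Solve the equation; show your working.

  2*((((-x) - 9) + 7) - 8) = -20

Step 1. [2*((((-x) - 9) + 7) - 8) = -20] 2 out front; divide by 2, so div: (((-x) - 9) + 7) - 8 = -10.
Step 2. [(((-x) - 9) + 7) - 8 = -10] peel the -8: add 8 from each side ⇒ sub: ((-x) - 9) + 7 = -2.
Step 3. [((-x) - 9) + 7 = -2] peel the +7: subtract 7 from each side. So sub: (-x) - 9 = -9.
Step 4. [(-x) - 9 = -9] add 9: x sits inside (… - 9) ⇒ sub: -x = 0.
Step 5. [-x = 0] leading − — multiply by −1. So neg: x = 0.

Answer: x ∈ {0}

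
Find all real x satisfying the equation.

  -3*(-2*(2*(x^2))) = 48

Step 1. [-3*(-2*(2*(x^2))) = 48] divide by the outer -3. So div: -2*(2*(x^2)) = -16.
Step 2. [-2*(2*(x^2)) = -16] divide by the outer -2, so div: 2*(x^2) = 8.
Step 3. [2*(x^2) = 8] LHS = 2·(…); ÷2 both sides ⇒ div: x^2 = 4.
Step 4. [x^2 = 4] √ both sides: 4 ≥ 0 gives two branches ⇒ sqrt: x = 2 or -2.

Answer: x ∈ {-2, 2}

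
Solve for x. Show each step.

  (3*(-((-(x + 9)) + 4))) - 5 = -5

Step 1. [(3*(-((-(x + 9)) + 4))) - 5 = -5] peel the -5: add 5 from each side, so sub: 3*(-((-(x + 9)) + 4)) = 0.
Step 2. [3*(-((-(x + 9)) + 4)) = 0] LHS = 3·(…); ÷3 both sides ⇒ div: -((-(x + 9)) + 4) = 0.
Step 3. [-((-(x + 9)) + 4) = 0] LHS negated; negate both sides. So neg: (-(x + 9)) + 4 = 0.
Step 4. [(-(x + 9)) + 4 = 0] 4 comes off first (subtract 4) ⇒ sub: -(x + 9) = -4.
Step 5. [-(x + 9) = -4] leading − — multiply by −1, so neg: x + 9 = 4.
Step 6. [x + 9 = 4] subtract 9: x sits inside (… + 9). So sub: x = -5.

Answer: x ∈ {-5}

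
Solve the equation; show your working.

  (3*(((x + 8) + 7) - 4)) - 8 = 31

Step 1. [(3*(((x + 8) + 7) - 4)) - 8 = 31] -8 is outermost — add 8 both sides. So sub: 3*(((x + 8) + 7) - 4) = 39.
Step 2. [3*(((x + 8) + 7) - 4) = 39] divide by the outer 3, so div: ((x + 8) + 7) - 4 = 13.
Step 3. [((x + 8) + 7) - 4 = 13] -4 is outermost — add 4 both sides ⇒ sub: (x + 8) + 7 = 17.
Step 4. [(x + 8) + 7 = 17] the outer +7 inverts by subtracting 7. So sub: x + 8 = 10.
Step 5. [x + 8 = 10] subtract 8: x sits inside (… + 8). So sub: x = 2.

Answer: x ∈ {2}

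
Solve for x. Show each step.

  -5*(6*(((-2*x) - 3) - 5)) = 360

Step 1. [-5*(6*(((-2*x) - 3) - 5)) = 360] LHS = -5·(…); ÷-5 both sides ⇒ div: 6*(((-2*x) - 3) - 5) = -72.
Step 2. [6*(((-2*x) - 3) - 5) = -72] 6·(inner) — divide through by 6 ⇒ div: ((-2*x) - 3) - 5 = -12.
Step 3. [((-2*x) - 3) - 5 = -12] -5 is outermost — add 5 both sides. So sub: (-2*x) - 3 = -7.
Step 4. [(-2*x) - 3 = -7] 3 comes off first (add 3) ⇒ sub: -2*x = -4.
Step 5. [-2*x = -4] leading coefficient -2: divide by -2. So div: x = 2.

Answer: x ∈ {2}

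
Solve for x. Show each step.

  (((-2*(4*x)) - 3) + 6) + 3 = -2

Step 1. [(((-2*(4*x)) - 3) + 6) + 3 = -2] peel the +3: subtract 3 from each side ⇒ sub: ((-2*(4*x)) - 3) + 6 = -5.
Step 2. [((-2*(4*x)) - 3) + 6 = -5] subtract 6: x sits inside (… + 6). So sub: (-2*(4*x)) - 3 = -11.
Step 3. [(-2*(4*x)) - 3 = -11] peel the -3: add 3 from each side ⇒ sub: -2*(4*x) = -8.
Step 4. [-2*(4*x) = -8] divide by the outer -2, so div: 4*x = 4.
Step 5. [4*x = 4] divide by the outer 4, so div: x = 1.

Answer: x ∈ {1}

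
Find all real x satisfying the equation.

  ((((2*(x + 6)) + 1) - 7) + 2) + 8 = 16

Step 1. [((((2*(x + 6)) + 1) - 7) + 2) + 8 = 16] subtract 8: x sits inside (… + 8), so sub: (((2*(x + 6)) + 1) - 7) + 2 = 8.
Step 2. [(((2*(x + 6)) + 1) - 7) + 2 = 8] the outer +2 inverts by subtracting 2, so sub: ((2*(x + 6)) + 1) - 7 = 6.
Step 3. [((2*(x + 6)) + 1) - 7 = 6] -7 is outermost — add 7 both sides ⇒ sub: (2*(x + 6)) + 1 = 13.
Step 4. [(2*(x + 6)) + 1 = 13] 1 comes off first (subtract 1), so sub: 2*(x + 6) = 12.
Step 5. [2*(x + 6) = 12] leading coefficient 2: divide by 2, so div: x + 6 = 6.
Step 6. [x + 6 = 6] subtract 6: x sits inside (… + 6) ⇒ sub: x = 0.

Answer: x ∈ {0}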